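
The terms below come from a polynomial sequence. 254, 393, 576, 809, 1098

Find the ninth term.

First differences: 139 , 183 , 233 , 289
Second differences: 44 , 50 , 56
Third differences: 6 , 6
Constant third difference = 6, so extend:
56 + 6 = 62;  289 + 62 = 351;  1098 + 351 = 1449
62 + 6 = 68;  351 + 68 = 419;  1449 + 419 = 1868
68 + 6 = 74;  419 + 74 = 493;  1868 + 493 = 2361
74 + 6 = 80;  493 + 80 = 573;  2361 + 573 = 2934

2934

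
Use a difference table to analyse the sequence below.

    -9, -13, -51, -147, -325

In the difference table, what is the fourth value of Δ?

-178

Δ: -4, -38, -96, -178
Δ²: -34, -58, -82
Δ³: -24, -24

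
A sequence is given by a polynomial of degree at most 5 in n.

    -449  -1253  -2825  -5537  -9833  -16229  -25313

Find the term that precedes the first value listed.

Δ: -804, -1572, -2712, -4296, -6396, -9084
Δ²: -768, -1140, -1584, -2100, -2688
Δ³: -372, -444, -516, -588
Δ⁴: -72, -72, -72
The fourth differences are constant at -72.
Work back: -372 + 72 = -300;  -768 + 300 = -468;  -804 + 468 = -336;  -449 + 336 = -113

-113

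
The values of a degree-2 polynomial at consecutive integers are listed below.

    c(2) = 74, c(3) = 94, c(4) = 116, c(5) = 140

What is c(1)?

20, 22, 24
2, 2
The second differences are constant at 2.
Work back: 20 − 2 = 18;  74 − 18 = 56

56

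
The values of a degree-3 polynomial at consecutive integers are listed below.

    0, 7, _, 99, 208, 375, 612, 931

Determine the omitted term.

Using the last 5 terms:
D1: 109, 167, 237, 319
D2: 58, 70, 82
D3: 12, 12
Constant third difference = 12.
Extend backward: 58 − 12 = 46;  109 − 46 = 63;  99 − 63 = 36

36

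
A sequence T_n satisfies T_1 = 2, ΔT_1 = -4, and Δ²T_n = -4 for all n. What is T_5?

-38

Build the table forward from the leading diagonal:
D2: -4  -4  -4  -4  -4
D1: -4  -8  -12  -16  -20
T: 2  -2  -10  -22  -38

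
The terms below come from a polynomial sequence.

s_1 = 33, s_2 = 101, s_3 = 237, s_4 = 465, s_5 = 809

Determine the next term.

1293

D1: 68, 136, 228, 344
D2: 68, 92, 116
D3: 24, 24
Constant third difference = 24, so extend:
116 + 24 = 140;  344 + 140 = 484;  809 + 484 = 1293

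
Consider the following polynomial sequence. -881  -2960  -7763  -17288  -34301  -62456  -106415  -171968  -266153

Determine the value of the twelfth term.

-812120

Δ: -2079 , -4803 , -9525 , -17013 , -28155 , -43959 , -65553 , -94185
Δ²: -2724 , -4722 , -7488 , -11142 , -15804 , -21594 , -28632
Δ³: -1998 , -2766 , -3654 , -4662 , -5790 , -7038
Δ⁴: -768 , -888 , -1008 , -1128 , -1248
Δ⁵: -120 , -120 , -120 , -120
Fifth differences constant at -120.
-1248 − 120 = -1368;  -7038 − 1368 = -8406;  -28632 − 8406 = -37038;  -94185 − 37038 = -131223;  -266153 − 131223 = -397376
-1368 − 120 = -1488;  -8406 − 1488 = -9894;  -37038 − 9894 = -46932;  -131223 − 46932 = -178155;  -397376 − 178155 = -575531
-1488 − 120 = -1608;  -9894 − 1608 = -11502;  -46932 − 11502 = -58434;  -178155 − 58434 = -236589;  -575531 − 236589 = -812120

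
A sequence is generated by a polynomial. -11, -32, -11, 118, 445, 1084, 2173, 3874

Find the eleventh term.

D1: -21 , 21 , 129 , 327 , 639 , 1089 , 1701
D2: 42 , 108 , 198 , 312 , 450 , 612
D3: 66 , 90 , 114 , 138 , 162
D4: 24 , 24 , 24 , 24
Fourth differences constant at 24.
162 + 24 = 186;  612 + 186 = 798;  1701 + 798 = 2499;  3874 + 2499 = 6373
186 + 24 = 210;  798 + 210 = 1008;  2499 + 1008 = 3507;  6373 + 3507 = 9880
210 + 24 = 234;  1008 + 234 = 1242;  3507 + 1242 = 4749;  9880 + 4749 = 14629

14629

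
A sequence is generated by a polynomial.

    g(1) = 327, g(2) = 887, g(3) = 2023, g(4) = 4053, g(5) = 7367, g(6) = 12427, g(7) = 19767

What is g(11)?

85127

D1: 560, 1136, 2030, 3314, 5060, 7340
D2: 576, 894, 1284, 1746, 2280
D3: 318, 390, 462, 534
D4: 72, 72, 72
The fourth differences are constant (72).
534 + 72 = 606;  2280 + 606 = 2886;  7340 + 2886 = 10226;  19767 + 10226 = 29993
606 + 72 = 678;  2886 + 678 = 3564;  10226 + 3564 = 13790;  29993 + 13790 = 43783
678 + 72 = 750;  3564 + 750 = 4314;  13790 + 4314 = 18104;  43783 + 18104 = 61887
750 + 72 = 822;  4314 + 822 = 5136;  18104 + 5136 = 23240;  61887 + 23240 = 85127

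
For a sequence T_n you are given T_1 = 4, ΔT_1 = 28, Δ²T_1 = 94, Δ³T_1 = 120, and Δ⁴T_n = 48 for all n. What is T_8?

8054

Build the table forward from the leading diagonal:
D4: 48, 48, 48, 48, 48, 48, 48, 48
D3: 120, 168, 216, 264, 312, 360, 408, 456
D2: 94, 214, 382, 598, 862, 1174, 1534, 1942
D1: 28, 122, 336, 718, 1316, 2178, 3352, 4886
T: 4, 32, 154, 490, 1208, 2524, 4702, 8054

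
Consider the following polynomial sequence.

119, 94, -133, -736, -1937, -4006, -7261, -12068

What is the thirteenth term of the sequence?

-75553

-25, -227, -603, -1201, -2069, -3255, -4807
-202, -376, -598, -868, -1186, -1552
-174, -222, -270, -318, -366
-48, -48, -48, -48
Constant fourth difference = -48, so extend:
-366 − 48 = -414;  -1552 − 414 = -1966;  -4807 − 1966 = -6773;  -12068 − 6773 = -18841
-414 − 48 = -462;  -1966 − 462 = -2428;  -6773 − 2428 = -9201;  -18841 − 9201 = -28042
-462 − 48 = -510;  -2428 − 510 = -2938;  -9201 − 2938 = -12139;  -28042 − 12139 = -40181
-510 − 48 = -558;  -2938 − 558 = -3496;  -12139 − 3496 = -15635;  -40181 − 15635 = -55816
-558 − 48 = -606;  -3496 − 606 = -4102;  -15635 − 4102 = -19737;  -55816 − 19737 = -75553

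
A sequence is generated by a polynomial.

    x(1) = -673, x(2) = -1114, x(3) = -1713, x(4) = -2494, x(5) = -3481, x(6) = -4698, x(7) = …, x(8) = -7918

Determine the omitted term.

Using the first 6 terms:
D1: -441, -599, -781, -987, -1217
D2: -158, -182, -206, -230
D3: -24, -24, -24
Constant third difference = -24.
Extend forward: -230 − 24 = -254;  -1217 − 254 = -1471;  -4698 − 1471 = -6169

-6169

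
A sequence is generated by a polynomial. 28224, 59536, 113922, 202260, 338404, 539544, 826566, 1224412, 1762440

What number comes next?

2474784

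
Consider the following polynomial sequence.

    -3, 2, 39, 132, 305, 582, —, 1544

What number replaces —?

Using the first 6 terms:
First differences: 5, 37, 93, 173, 277
Second differences: 32, 56, 80, 104
Third differences: 24, 24, 24
Constant third difference = 24.
Extend forward: 104 + 24 = 128;  277 + 128 = 405;  582 + 405 = 987

987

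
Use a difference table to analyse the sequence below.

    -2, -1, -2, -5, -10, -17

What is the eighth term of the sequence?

D1: 1, -1, -3, -5, -7
D2: -2, -2, -2, -2
The second differences are constant (-2).
-7 − 2 = -9;  -17 − 9 = -26
-9 − 2 = -11;  -26 − 11 = -37

-37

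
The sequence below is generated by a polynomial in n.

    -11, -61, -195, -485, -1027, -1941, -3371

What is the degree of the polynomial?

-50, -134, -290, -542, -914, -1430
-84, -156, -252, -372, -516
-72, -96, -120, -144
-24, -24, -24
The fourth differences are constant, so the polynomial has degree 4.

4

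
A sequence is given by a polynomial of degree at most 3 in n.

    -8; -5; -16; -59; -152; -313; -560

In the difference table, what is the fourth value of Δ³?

-18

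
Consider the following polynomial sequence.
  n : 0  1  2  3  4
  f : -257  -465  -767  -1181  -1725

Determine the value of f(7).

-4317

-208, -302, -414, -544
-94, -112, -130
-18, -18
The third differences are constant (-18).
-130 − 18 = -148;  -544 − 148 = -692;  -1725 − 692 = -2417
-148 − 18 = -166;  -692 − 166 = -858;  -2417 − 858 = -3275
-166 − 18 = -184;  -858 − 184 = -1042;  -3275 − 1042 = -4317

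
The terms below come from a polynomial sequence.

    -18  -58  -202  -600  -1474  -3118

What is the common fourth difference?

-72

D1: -40, -144, -398, -874, -1644
D2: -104, -254, -476, -770
D3: -150, -222, -294
D4: -72, -72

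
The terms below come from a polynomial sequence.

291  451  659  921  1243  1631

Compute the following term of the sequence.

2091

Δ: 160  208  262  322  388
Δ²: 48  54  60  66
Δ³: 6  6  6
Constant third difference = 6, so extend:
66 + 6 = 72;  388 + 72 = 460;  1631 + 460 = 2091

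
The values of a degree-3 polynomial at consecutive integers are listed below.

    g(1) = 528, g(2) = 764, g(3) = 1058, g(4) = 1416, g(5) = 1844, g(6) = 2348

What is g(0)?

344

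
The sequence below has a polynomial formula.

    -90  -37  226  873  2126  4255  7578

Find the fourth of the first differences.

1253

First differences: 53, 263, 647, 1253, 2129, 3323
Second differences: 210, 384, 606, 876, 1194
Third differences: 174, 222, 270, 318
Fourth differences: 48, 48, 48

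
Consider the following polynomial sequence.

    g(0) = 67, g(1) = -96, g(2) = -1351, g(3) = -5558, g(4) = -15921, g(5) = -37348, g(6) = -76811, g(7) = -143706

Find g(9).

D1: -163, -1255, -4207, -10363, -21427, -39463, -66895
D2: -1092, -2952, -6156, -11064, -18036, -27432
D3: -1860, -3204, -4908, -6972, -9396
D4: -1344, -1704, -2064, -2424
D5: -360, -360, -360
The fifth differences are constant (-360).
-2424 − 360 = -2784;  -9396 − 2784 = -12180;  -27432 − 12180 = -39612;  -66895 − 39612 = -106507;  -143706 − 106507 = -250213
-2784 − 360 = -3144;  -12180 − 3144 = -15324;  -39612 − 15324 = -54936;  -106507 − 54936 = -161443;  -250213 − 161443 = -411656

-411656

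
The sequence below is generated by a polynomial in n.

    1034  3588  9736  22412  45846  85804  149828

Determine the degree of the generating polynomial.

2554, 6148, 12676, 23434, 39958, 64024
3594, 6528, 10758, 16524, 24066
2934, 4230, 5766, 7542
1296, 1536, 1776
240, 240
The fifth differences are constant, so the polynomial has degree 5.

5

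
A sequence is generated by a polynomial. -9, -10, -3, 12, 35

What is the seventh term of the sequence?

105

First differences: -1 , 7 , 15 , 23
Second differences: 8 , 8 , 8
Constant second difference = 8, so extend:
23 + 8 = 31;  35 + 31 = 66
31 + 8 = 39;  66 + 39 = 105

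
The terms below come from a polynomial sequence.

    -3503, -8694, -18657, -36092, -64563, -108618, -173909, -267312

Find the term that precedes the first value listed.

-1128

-5191, -9963, -17435, -28471, -44055, -65291, -93403
-4772, -7472, -11036, -15584, -21236, -28112
-2700, -3564, -4548, -5652, -6876
-864, -984, -1104, -1224
-120, -120, -120
The fifth differences are constant at -120.
Work back: -864 + 120 = -744;  -2700 + 744 = -1956;  -4772 + 1956 = -2816;  -5191 + 2816 = -2375;  -3503 + 2375 = -1128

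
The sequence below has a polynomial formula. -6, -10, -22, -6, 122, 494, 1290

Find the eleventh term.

13994

-4, -12, 16, 128, 372, 796
-8, 28, 112, 244, 424
36, 84, 132, 180
48, 48, 48
Constant fourth difference = 48, so extend:
180 + 48 = 228;  424 + 228 = 652;  796 + 652 = 1448;  1290 + 1448 = 2738
228 + 48 = 276;  652 + 276 = 928;  1448 + 928 = 2376;  2738 + 2376 = 5114
276 + 48 = 324;  928 + 324 = 1252;  2376 + 1252 = 3628;  5114 + 3628 = 8742
324 + 48 = 372;  1252 + 372 = 1624;  3628 + 1624 = 5252;  8742 + 5252 = 13994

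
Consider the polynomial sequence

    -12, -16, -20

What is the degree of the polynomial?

1

-4, -4
The first differences are constant, so the polynomial has degree 1.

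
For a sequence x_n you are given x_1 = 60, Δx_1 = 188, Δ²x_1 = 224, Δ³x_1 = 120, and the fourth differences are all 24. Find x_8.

Build the table forward from the leading diagonal:
Δ⁴: 24  24  24  24  24  24  24  24
Δ³: 120  144  168  192  216  240  264  288
Δ²: 224  344  488  656  848  1064  1304  1568
Δ: 188  412  756  1244  1900  2748  3812  5116
x: 60  248  660  1416  2660  4560  7308  11120

11120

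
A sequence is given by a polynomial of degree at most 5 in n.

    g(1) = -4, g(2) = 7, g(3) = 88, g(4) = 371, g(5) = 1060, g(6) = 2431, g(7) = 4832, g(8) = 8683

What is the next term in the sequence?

14476

Δ: 11 , 81 , 283 , 689 , 1371 , 2401 , 3851
Δ²: 70 , 202 , 406 , 682 , 1030 , 1450
Δ³: 132 , 204 , 276 , 348 , 420
Δ⁴: 72 , 72 , 72 , 72
Fourth differences constant at 72.
420 + 72 = 492;  1450 + 492 = 1942;  3851 + 1942 = 5793;  8683 + 5793 = 14476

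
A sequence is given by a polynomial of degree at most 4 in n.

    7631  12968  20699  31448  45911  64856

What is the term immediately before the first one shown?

Δ: 5337  7731  10749  14463  18945
Δ²: 2394  3018  3714  4482
Δ³: 624  696  768
Δ⁴: 72  72
The fourth differences are constant at 72.
Work back: 624 − 72 = 552;  2394 − 552 = 1842;  5337 − 1842 = 3495;  7631 − 3495 = 4136

4136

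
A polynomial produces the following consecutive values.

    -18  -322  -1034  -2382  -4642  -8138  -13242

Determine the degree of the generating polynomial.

4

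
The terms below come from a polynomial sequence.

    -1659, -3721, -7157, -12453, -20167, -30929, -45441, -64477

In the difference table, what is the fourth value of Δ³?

First differences: -2062, -3436, -5296, -7714, -10762, -14512, -19036
Second differences: -1374, -1860, -2418, -3048, -3750, -4524
Third differences: -486, -558, -630, -702, -774
Fourth differences: -72, -72, -72, -72

-702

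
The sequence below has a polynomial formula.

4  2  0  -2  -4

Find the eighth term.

-10

D1: -2  -2  -2  -2
Constant first difference = -2, so extend:
-4 − 2 = -6
-6 − 2 = -8
-8 − 2 = -10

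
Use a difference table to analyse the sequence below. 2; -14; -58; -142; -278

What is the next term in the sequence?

-16 , -44 , -84 , -136
-28 , -40 , -52
-12 , -12
The third differences are constant (-12).
-52 − 12 = -64;  -136 − 64 = -200;  -278 − 200 = -478

-478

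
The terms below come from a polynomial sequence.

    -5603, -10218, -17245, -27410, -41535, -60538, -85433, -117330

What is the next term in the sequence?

-4615, -7027, -10165, -14125, -19003, -24895, -31897
-2412, -3138, -3960, -4878, -5892, -7002
-726, -822, -918, -1014, -1110
-96, -96, -96, -96
Constant fourth difference = -96, so extend:
-1110 − 96 = -1206;  -7002 − 1206 = -8208;  -31897 − 8208 = -40105;  -117330 − 40105 = -157435

-157435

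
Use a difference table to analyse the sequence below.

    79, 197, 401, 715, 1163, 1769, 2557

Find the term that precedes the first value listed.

First differences: 118, 204, 314, 448, 606, 788
Second differences: 86, 110, 134, 158, 182
Third differences: 24, 24, 24, 24
The third differences are constant at 24.
Work back: 86 − 24 = 62;  118 − 62 = 56;  79 − 56 = 23

23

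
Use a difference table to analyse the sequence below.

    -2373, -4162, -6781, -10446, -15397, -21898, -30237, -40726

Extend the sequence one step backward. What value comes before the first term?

-1789  -2619  -3665  -4951  -6501  -8339  -10489
-830  -1046  -1286  -1550  -1838  -2150
-216  -240  -264  -288  -312
-24  -24  -24  -24
The fourth differences are constant at -24.
Work back: -216 + 24 = -192;  -830 + 192 = -638;  -1789 + 638 = -1151;  -2373 + 1151 = -1222

-1222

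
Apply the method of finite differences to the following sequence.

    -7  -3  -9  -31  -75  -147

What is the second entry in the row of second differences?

-16

First differences: 4, -6, -22, -44, -72
Second differences: -10, -16, -22, -28
Third differences: -6, -6, -6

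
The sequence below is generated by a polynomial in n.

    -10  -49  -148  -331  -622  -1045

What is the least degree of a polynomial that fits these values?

3

D1: -39, -99, -183, -291, -423
D2: -60, -84, -108, -132
D3: -24, -24, -24
The third differences are constant, so the polynomial has degree 3.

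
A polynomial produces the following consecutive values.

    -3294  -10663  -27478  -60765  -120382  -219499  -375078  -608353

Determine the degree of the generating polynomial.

-7369, -16815, -33287, -59617, -99117, -155579, -233275
-9446, -16472, -26330, -39500, -56462, -77696
-7026, -9858, -13170, -16962, -21234
-2832, -3312, -3792, -4272
-480, -480, -480
The fifth differences are constant, so the polynomial has degree 5.

5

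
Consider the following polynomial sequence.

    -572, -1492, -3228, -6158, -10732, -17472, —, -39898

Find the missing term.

Using the first 6 terms:
Δ: -920, -1736, -2930, -4574, -6740
Δ²: -816, -1194, -1644, -2166
Δ³: -378, -450, -522
Δ⁴: -72, -72
Constant fourth difference = -72.
Extend forward: -522 − 72 = -594;  -2166 − 594 = -2760;  -6740 − 2760 = -9500;  -17472 − 9500 = -26972

-26972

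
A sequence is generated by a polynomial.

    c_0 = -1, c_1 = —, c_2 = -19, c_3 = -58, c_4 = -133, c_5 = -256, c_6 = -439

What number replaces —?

-4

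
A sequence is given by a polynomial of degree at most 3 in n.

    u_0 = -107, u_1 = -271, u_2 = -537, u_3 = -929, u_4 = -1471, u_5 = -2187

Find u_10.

-9217

-164 , -266 , -392 , -542 , -716
-102 , -126 , -150 , -174
-24 , -24 , -24
Constant third difference = -24, so extend:
-174 − 24 = -198;  -716 − 198 = -914;  -2187 − 914 = -3101
-198 − 24 = -222;  -914 − 222 = -1136;  -3101 − 1136 = -4237
-222 − 24 = -246;  -1136 − 246 = -1382;  -4237 − 1382 = -5619
-246 − 24 = -270;  -1382 − 270 = -1652;  -5619 − 1652 = -7271
-270 − 24 = -294;  -1652 − 294 = -1946;  -7271 − 1946 = -9217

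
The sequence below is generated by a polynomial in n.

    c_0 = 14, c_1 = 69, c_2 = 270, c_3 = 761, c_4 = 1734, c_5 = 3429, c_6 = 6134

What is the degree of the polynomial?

4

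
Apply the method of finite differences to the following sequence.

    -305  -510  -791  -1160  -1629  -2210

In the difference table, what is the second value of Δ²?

-88

D1: -205, -281, -369, -469, -581
D2: -76, -88, -100, -112
D3: -12, -12, -12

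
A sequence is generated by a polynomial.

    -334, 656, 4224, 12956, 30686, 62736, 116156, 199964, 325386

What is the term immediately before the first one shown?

Δ: 990  3568  8732  17730  32050  53420  83808  125422
Δ²: 2578  5164  8998  14320  21370  30388  41614
Δ³: 2586  3834  5322  7050  9018  11226
Δ⁴: 1248  1488  1728  1968  2208
Δ⁵: 240  240  240  240
The fifth differences are constant at 240.
Work back: 1248 − 240 = 1008;  2586 − 1008 = 1578;  2578 − 1578 = 1000;  990 − 1000 = -10;  -334 + 10 = -324

-324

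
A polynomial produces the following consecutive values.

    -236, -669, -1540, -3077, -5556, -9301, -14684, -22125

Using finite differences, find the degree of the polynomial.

Δ: -433, -871, -1537, -2479, -3745, -5383, -7441
Δ²: -438, -666, -942, -1266, -1638, -2058
Δ³: -228, -276, -324, -372, -420
Δ⁴: -48, -48, -48, -48
The fourth differences are constant, so the polynomial has degree 4.

4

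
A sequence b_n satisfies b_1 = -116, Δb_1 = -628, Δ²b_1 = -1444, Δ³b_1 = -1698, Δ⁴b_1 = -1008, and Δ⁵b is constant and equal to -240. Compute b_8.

-134586

Build the table forward from the leading diagonal:
D5: -240, -240, -240, -240, -240, -240, -240, -240
D4: -1008, -1248, -1488, -1728, -1968, -2208, -2448, -2688
D3: -1698, -2706, -3954, -5442, -7170, -9138, -11346, -13794
D2: -1444, -3142, -5848, -9802, -15244, -22414, -31552, -42898
D1: -628, -2072, -5214, -11062, -20864, -36108, -58522, -90074
b: -116, -744, -2816, -8030, -19092, -39956, -76064, -134586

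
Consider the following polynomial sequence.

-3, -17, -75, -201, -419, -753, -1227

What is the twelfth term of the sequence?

Δ: -14, -58, -126, -218, -334, -474
Δ²: -44, -68, -92, -116, -140
Δ³: -24, -24, -24, -24
The third differences are constant (-24).
-140 − 24 = -164;  -474 − 164 = -638;  -1227 − 638 = -1865
-164 − 24 = -188;  -638 − 188 = -826;  -1865 − 826 = -2691
-188 − 24 = -212;  -826 − 212 = -1038;  -2691 − 1038 = -3729
-212 − 24 = -236;  -1038 − 236 = -1274;  -3729 − 1274 = -5003
-236 − 24 = -260;  -1274 − 260 = -1534;  -5003 − 1534 = -6537

-6537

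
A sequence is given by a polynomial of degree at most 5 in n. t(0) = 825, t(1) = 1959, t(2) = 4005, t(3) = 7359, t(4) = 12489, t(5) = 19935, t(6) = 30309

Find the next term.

44295

Δ: 1134, 2046, 3354, 5130, 7446, 10374
Δ²: 912, 1308, 1776, 2316, 2928
Δ³: 396, 468, 540, 612
Δ⁴: 72, 72, 72
Fourth differences constant at 72.
612 + 72 = 684;  2928 + 684 = 3612;  10374 + 3612 = 13986;  30309 + 13986 = 44295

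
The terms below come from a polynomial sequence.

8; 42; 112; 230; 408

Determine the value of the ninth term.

1960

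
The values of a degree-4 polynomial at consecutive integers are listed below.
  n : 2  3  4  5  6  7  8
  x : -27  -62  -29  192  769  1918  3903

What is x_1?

4

First differences: -35  33  221  577  1149  1985
Second differences: 68  188  356  572  836
Third differences: 120  168  216  264
Fourth differences: 48  48  48
The fourth differences are constant at 48.
Work back: 120 − 48 = 72;  68 − 72 = -4;  -35 + 4 = -31;  -27 + 31 = 4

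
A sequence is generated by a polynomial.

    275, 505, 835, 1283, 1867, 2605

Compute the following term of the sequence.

Δ: 230, 330, 448, 584, 738
Δ²: 100, 118, 136, 154
Δ³: 18, 18, 18
The third differences are constant (18).
154 + 18 = 172;  738 + 172 = 910;  2605 + 910 = 3515

3515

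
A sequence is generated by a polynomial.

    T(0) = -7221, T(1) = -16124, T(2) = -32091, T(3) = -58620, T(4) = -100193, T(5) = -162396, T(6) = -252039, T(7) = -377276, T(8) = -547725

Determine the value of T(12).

-1931961

D1: -8903, -15967, -26529, -41573, -62203, -89643, -125237, -170449
D2: -7064, -10562, -15044, -20630, -27440, -35594, -45212
D3: -3498, -4482, -5586, -6810, -8154, -9618
D4: -984, -1104, -1224, -1344, -1464
D5: -120, -120, -120, -120
The fifth differences are constant (-120).
-1464 − 120 = -1584;  -9618 − 1584 = -11202;  -45212 − 11202 = -56414;  -170449 − 56414 = -226863;  -547725 − 226863 = -774588
-1584 − 120 = -1704;  -11202 − 1704 = -12906;  -56414 − 12906 = -69320;  -226863 − 69320 = -296183;  -774588 − 296183 = -1070771
-1704 − 120 = -1824;  -12906 − 1824 = -14730;  -69320 − 14730 = -84050;  -296183 − 84050 = -380233;  -1070771 − 380233 = -1451004
-1824 − 120 = -1944;  -14730 − 1944 = -16674;  -84050 − 16674 = -100724;  -380233 − 100724 = -480957;  -1451004 − 480957 = -1931961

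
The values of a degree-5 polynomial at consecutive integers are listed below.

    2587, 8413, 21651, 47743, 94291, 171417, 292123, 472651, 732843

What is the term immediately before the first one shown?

Δ: 5826, 13238, 26092, 46548, 77126, 120706, 180528, 260192
Δ²: 7412, 12854, 20456, 30578, 43580, 59822, 79664
Δ³: 5442, 7602, 10122, 13002, 16242, 19842
Δ⁴: 2160, 2520, 2880, 3240, 3600
Δ⁵: 360, 360, 360, 360
The fifth differences are constant at 360.
Work back: 2160 − 360 = 1800;  5442 − 1800 = 3642;  7412 − 3642 = 3770;  5826 − 3770 = 2056;  2587 − 2056 = 531

531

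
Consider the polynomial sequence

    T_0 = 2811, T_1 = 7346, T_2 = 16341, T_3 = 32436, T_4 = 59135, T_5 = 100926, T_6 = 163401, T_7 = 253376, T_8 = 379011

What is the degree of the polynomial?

Δ: 4535, 8995, 16095, 26699, 41791, 62475, 89975, 125635
Δ²: 4460, 7100, 10604, 15092, 20684, 27500, 35660
Δ³: 2640, 3504, 4488, 5592, 6816, 8160
Δ⁴: 864, 984, 1104, 1224, 1344
Δ⁵: 120, 120, 120, 120
The fifth differences are constant, so the polynomial has degree 5.

5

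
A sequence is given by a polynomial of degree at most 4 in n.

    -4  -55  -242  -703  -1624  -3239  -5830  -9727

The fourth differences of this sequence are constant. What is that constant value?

-48

Δ: -51, -187, -461, -921, -1615, -2591, -3897
Δ²: -136, -274, -460, -694, -976, -1306
Δ³: -138, -186, -234, -282, -330
Δ⁴: -48, -48, -48, -48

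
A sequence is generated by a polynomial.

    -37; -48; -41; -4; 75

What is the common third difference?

12

First differences: -11, 7, 37, 79
Second differences: 18, 30, 42
Third differences: 12, 12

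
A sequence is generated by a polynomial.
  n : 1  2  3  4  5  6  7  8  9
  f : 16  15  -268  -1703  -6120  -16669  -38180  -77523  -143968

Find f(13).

-970328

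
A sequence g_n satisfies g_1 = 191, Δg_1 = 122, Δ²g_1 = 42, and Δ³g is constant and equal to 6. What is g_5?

955

Build the table forward from the leading diagonal:
Δ³: 6, 6, 6, 6, 6
Δ²: 42, 48, 54, 60, 66
Δ: 122, 164, 212, 266, 326
g: 191, 313, 477, 689, 955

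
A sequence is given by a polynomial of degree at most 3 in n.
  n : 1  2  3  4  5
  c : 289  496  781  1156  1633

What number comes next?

2224

Δ: 207  285  375  477
Δ²: 78  90  102
Δ³: 12  12
The third differences are constant (12).
102 + 12 = 114;  477 + 114 = 591;  1633 + 591 = 2224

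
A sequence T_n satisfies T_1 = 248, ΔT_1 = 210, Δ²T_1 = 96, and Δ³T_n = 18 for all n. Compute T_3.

Build the table forward from the leading diagonal:
D3: 18, 18, 18
D2: 96, 114, 132
D1: 210, 306, 420
T: 248, 458, 764

764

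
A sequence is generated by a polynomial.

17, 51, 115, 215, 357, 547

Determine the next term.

791

Δ: 34 , 64 , 100 , 142 , 190
Δ²: 30 , 36 , 42 , 48
Δ³: 6 , 6 , 6
Constant third difference = 6, so extend:
48 + 6 = 54;  190 + 54 = 244;  547 + 244 = 791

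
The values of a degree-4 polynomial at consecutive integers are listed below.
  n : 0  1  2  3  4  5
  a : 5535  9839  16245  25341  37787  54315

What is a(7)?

102905

4304, 6406, 9096, 12446, 16528
2102, 2690, 3350, 4082
588, 660, 732
72, 72
Constant fourth difference = 72, so extend:
732 + 72 = 804;  4082 + 804 = 4886;  16528 + 4886 = 21414;  54315 + 21414 = 75729
804 + 72 = 876;  4886 + 876 = 5762;  21414 + 5762 = 27176;  75729 + 27176 = 102905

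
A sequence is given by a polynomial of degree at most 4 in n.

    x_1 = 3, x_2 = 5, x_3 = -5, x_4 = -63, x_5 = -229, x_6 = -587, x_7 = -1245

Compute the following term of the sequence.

First differences: 2 , -10 , -58 , -166 , -358 , -658
Second differences: -12 , -48 , -108 , -192 , -300
Third differences: -36 , -60 , -84 , -108
Fourth differences: -24 , -24 , -24
Constant fourth difference = -24, so extend:
-108 − 24 = -132;  -300 − 132 = -432;  -658 − 432 = -1090;  -1245 − 1090 = -2335

-2335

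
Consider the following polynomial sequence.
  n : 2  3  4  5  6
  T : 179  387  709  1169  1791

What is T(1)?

208, 322, 460, 622
114, 138, 162
24, 24
The third differences are constant at 24.
Work back: 114 − 24 = 90;  208 − 90 = 118;  179 − 118 = 61

61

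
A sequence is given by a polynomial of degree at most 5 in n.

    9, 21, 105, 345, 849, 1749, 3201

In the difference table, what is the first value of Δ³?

84

D1: 12, 84, 240, 504, 900, 1452
D2: 72, 156, 264, 396, 552
D3: 84, 108, 132, 156
D4: 24, 24, 24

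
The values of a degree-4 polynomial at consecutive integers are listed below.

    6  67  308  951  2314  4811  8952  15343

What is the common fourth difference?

D1: 61, 241, 643, 1363, 2497, 4141, 6391
D2: 180, 402, 720, 1134, 1644, 2250
D3: 222, 318, 414, 510, 606
D4: 96, 96, 96, 96

96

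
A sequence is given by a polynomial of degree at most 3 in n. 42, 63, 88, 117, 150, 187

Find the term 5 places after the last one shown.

432

Δ: 21 , 25 , 29 , 33 , 37
Δ²: 4 , 4 , 4 , 4
The second differences are constant (4).
37 + 4 = 41;  187 + 41 = 228
41 + 4 = 45;  228 + 45 = 273
45 + 4 = 49;  273 + 49 = 322
49 + 4 = 53;  322 + 53 = 375
53 + 4 = 57;  375 + 57 = 432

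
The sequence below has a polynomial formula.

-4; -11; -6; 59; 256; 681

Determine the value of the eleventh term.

Δ: -7, 5, 65, 197, 425
Δ²: 12, 60, 132, 228
Δ³: 48, 72, 96
Δ⁴: 24, 24
Fourth differences constant at 24.
96 + 24 = 120;  228 + 120 = 348;  425 + 348 = 773;  681 + 773 = 1454
120 + 24 = 144;  348 + 144 = 492;  773 + 492 = 1265;  1454 + 1265 = 2719
144 + 24 = 168;  492 + 168 = 660;  1265 + 660 = 1925;  2719 + 1925 = 4644
168 + 24 = 192;  660 + 192 = 852;  1925 + 852 = 2777;  4644 + 2777 = 7421
192 + 24 = 216;  852 + 216 = 1068;  2777 + 1068 = 3845;  7421 + 3845 = 11266

11266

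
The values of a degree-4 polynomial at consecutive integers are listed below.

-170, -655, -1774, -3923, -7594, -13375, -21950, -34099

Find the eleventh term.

-101230

First differences: -485, -1119, -2149, -3671, -5781, -8575, -12149
Second differences: -634, -1030, -1522, -2110, -2794, -3574
Third differences: -396, -492, -588, -684, -780
Fourth differences: -96, -96, -96, -96
The fourth differences are constant (-96).
-780 − 96 = -876;  -3574 − 876 = -4450;  -12149 − 4450 = -16599;  -34099 − 16599 = -50698
-876 − 96 = -972;  -4450 − 972 = -5422;  -16599 − 5422 = -22021;  -50698 − 22021 = -72719
-972 − 96 = -1068;  -5422 − 1068 = -6490;  -22021 − 6490 = -28511;  -72719 − 28511 = -101230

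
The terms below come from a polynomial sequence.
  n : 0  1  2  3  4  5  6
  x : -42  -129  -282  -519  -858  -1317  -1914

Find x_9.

Δ: -87, -153, -237, -339, -459, -597
Δ²: -66, -84, -102, -120, -138
Δ³: -18, -18, -18, -18
The third differences are constant (-18).
-138 − 18 = -156;  -597 − 156 = -753;  -1914 − 753 = -2667
-156 − 18 = -174;  -753 − 174 = -927;  -2667 − 927 = -3594
-174 − 18 = -192;  -927 − 192 = -1119;  -3594 − 1119 = -4713

-4713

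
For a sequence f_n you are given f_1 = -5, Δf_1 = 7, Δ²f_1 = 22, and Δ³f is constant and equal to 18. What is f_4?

100

Build the table forward from the leading diagonal:
Third differences: 18, 18, 18, 18
Second differences: 22, 40, 58, 76
First differences: 7, 29, 69, 127
f: -5, 2, 31, 100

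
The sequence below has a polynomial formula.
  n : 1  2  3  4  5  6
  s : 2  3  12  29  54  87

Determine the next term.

128

D1: 1  9  17  25  33
D2: 8  8  8  8
Second differences constant at 8.
33 + 8 = 41;  87 + 41 = 128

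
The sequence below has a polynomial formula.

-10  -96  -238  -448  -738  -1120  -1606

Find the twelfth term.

-6016

First differences: -86  -142  -210  -290  -382  -486
Second differences: -56  -68  -80  -92  -104
Third differences: -12  -12  -12  -12
The third differences are constant (-12).
-104 − 12 = -116;  -486 − 116 = -602;  -1606 − 602 = -2208
-116 − 12 = -128;  -602 − 128 = -730;  -2208 − 730 = -2938
-128 − 12 = -140;  -730 − 140 = -870;  -2938 − 870 = -3808
-140 − 12 = -152;  -870 − 152 = -1022;  -3808 − 1022 = -4830
-152 − 12 = -164;  -1022 − 164 = -1186;  -4830 − 1186 = -6016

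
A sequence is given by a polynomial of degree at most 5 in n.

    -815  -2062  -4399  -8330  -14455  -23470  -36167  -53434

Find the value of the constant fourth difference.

-96

D1: -1247, -2337, -3931, -6125, -9015, -12697, -17267
D2: -1090, -1594, -2194, -2890, -3682, -4570
D3: -504, -600, -696, -792, -888
D4: -96, -96, -96, -96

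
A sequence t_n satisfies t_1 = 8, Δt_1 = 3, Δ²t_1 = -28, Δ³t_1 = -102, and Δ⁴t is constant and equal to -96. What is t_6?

-1757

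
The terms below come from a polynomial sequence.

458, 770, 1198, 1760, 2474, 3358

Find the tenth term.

8954

312  428  562  714  884
116  134  152  170
18  18  18
The third differences are constant (18).
170 + 18 = 188;  884 + 188 = 1072;  3358 + 1072 = 4430
188 + 18 = 206;  1072 + 206 = 1278;  4430 + 1278 = 5708
206 + 18 = 224;  1278 + 224 = 1502;  5708 + 1502 = 7210
224 + 18 = 242;  1502 + 242 = 1744;  7210 + 1744 = 8954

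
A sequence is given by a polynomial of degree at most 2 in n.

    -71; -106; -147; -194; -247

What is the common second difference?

First differences: -35, -41, -47, -53
Second differences: -6, -6, -6

-6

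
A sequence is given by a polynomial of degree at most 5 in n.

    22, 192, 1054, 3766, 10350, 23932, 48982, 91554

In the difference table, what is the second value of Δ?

862

D1: 170, 862, 2712, 6584, 13582, 25050, 42572
D2: 692, 1850, 3872, 6998, 11468, 17522
D3: 1158, 2022, 3126, 4470, 6054
D4: 864, 1104, 1344, 1584
D5: 240, 240, 240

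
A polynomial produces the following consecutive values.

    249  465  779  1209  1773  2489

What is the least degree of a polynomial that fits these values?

First differences: 216, 314, 430, 564, 716
Second differences: 98, 116, 134, 152
Third differences: 18, 18, 18
The third differences are constant, so the polynomial has degree 3.

3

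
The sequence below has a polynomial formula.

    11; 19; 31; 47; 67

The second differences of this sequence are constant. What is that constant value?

Δ: 8, 12, 16, 20
Δ²: 4, 4, 4

4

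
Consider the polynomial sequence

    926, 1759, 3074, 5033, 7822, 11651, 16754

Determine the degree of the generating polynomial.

4

833, 1315, 1959, 2789, 3829, 5103
482, 644, 830, 1040, 1274
162, 186, 210, 234
24, 24, 24
The fourth differences are constant, so the polynomial has degree 4.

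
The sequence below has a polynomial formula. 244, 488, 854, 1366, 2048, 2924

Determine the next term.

4018

First differences: 244, 366, 512, 682, 876
Second differences: 122, 146, 170, 194
Third differences: 24, 24, 24
The third differences are constant (24).
194 + 24 = 218;  876 + 218 = 1094;  2924 + 1094 = 4018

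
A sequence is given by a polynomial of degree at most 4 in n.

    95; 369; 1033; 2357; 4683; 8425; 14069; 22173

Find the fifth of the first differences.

D1: 274, 664, 1324, 2326, 3742, 5644, 8104
D2: 390, 660, 1002, 1416, 1902, 2460
D3: 270, 342, 414, 486, 558
D4: 72, 72, 72, 72

3742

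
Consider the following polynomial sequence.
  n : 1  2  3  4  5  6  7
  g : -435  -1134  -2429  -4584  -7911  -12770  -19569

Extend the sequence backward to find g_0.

-116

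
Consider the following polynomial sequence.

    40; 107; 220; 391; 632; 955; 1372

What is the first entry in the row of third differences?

Δ: 67, 113, 171, 241, 323, 417
Δ²: 46, 58, 70, 82, 94
Δ³: 12, 12, 12, 12

12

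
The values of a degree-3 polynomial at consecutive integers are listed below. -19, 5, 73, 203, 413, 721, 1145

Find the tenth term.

24 , 68 , 130 , 210 , 308 , 424
44 , 62 , 80 , 98 , 116
18 , 18 , 18 , 18
The third differences are constant (18).
116 + 18 = 134;  424 + 134 = 558;  1145 + 558 = 1703
134 + 18 = 152;  558 + 152 = 710;  1703 + 710 = 2413
152 + 18 = 170;  710 + 170 = 880;  2413 + 880 = 3293

3293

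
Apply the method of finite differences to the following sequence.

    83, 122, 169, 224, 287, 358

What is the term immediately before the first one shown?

52

D1: 39, 47, 55, 63, 71
D2: 8, 8, 8, 8
The second differences are constant at 8.
Work back: 39 − 8 = 31;  83 − 31 = 52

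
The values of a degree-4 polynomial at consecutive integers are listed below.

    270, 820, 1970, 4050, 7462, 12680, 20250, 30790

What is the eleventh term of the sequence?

87490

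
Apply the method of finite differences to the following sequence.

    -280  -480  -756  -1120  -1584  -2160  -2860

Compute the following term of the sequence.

First differences: -200  -276  -364  -464  -576  -700
Second differences: -76  -88  -100  -112  -124
Third differences: -12  -12  -12  -12
Third differences constant at -12.
-124 − 12 = -136;  -700 − 136 = -836;  -2860 − 836 = -3696

-3696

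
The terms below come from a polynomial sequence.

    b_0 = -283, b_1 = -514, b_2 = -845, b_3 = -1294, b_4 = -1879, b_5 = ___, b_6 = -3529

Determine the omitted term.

-2618

Using the first 5 terms:
First differences: -231  -331  -449  -585
Second differences: -100  -118  -136
Third differences: -18  -18
Constant third difference = -18.
Extend forward: -136 − 18 = -154;  -585 − 154 = -739;  -1879 − 739 = -2618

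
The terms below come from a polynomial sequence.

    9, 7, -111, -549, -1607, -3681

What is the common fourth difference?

-96

Δ: -2, -118, -438, -1058, -2074
Δ²: -116, -320, -620, -1016
Δ³: -204, -300, -396
Δ⁴: -96, -96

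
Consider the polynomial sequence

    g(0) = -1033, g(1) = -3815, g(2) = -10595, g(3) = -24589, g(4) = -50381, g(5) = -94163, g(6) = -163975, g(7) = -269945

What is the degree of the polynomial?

First differences: -2782, -6780, -13994, -25792, -43782, -69812, -105970
Second differences: -3998, -7214, -11798, -17990, -26030, -36158
Third differences: -3216, -4584, -6192, -8040, -10128
Fourth differences: -1368, -1608, -1848, -2088
Fifth differences: -240, -240, -240
The fifth differences are constant, so the polynomial has degree 5.

5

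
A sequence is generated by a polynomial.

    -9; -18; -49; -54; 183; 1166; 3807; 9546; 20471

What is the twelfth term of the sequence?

First differences: -9  -31  -5  237  983  2641  5739  10925
Second differences: -22  26  242  746  1658  3098  5186
Third differences: 48  216  504  912  1440  2088
Fourth differences: 168  288  408  528  648
Fifth differences: 120  120  120  120
Constant fifth difference = 120, so extend:
648 + 120 = 768;  2088 + 768 = 2856;  5186 + 2856 = 8042;  10925 + 8042 = 18967;  20471 + 18967 = 39438
768 + 120 = 888;  2856 + 888 = 3744;  8042 + 3744 = 11786;  18967 + 11786 = 30753;  39438 + 30753 = 70191
888 + 120 = 1008;  3744 + 1008 = 4752;  11786 + 4752 = 16538;  30753 + 16538 = 47291;  70191 + 47291 = 117482

117482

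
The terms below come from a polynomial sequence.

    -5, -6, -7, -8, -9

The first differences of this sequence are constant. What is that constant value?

-1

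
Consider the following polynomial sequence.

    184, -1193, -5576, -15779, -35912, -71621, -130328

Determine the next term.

D1: -1377 , -4383 , -10203 , -20133 , -35709 , -58707
D2: -3006 , -5820 , -9930 , -15576 , -22998
D3: -2814 , -4110 , -5646 , -7422
D4: -1296 , -1536 , -1776
D5: -240 , -240
Fifth differences constant at -240.
-1776 − 240 = -2016;  -7422 − 2016 = -9438;  -22998 − 9438 = -32436;  -58707 − 32436 = -91143;  -130328 − 91143 = -221471

-221471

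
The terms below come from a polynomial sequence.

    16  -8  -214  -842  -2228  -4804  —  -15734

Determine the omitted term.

-9098

Using the first 6 terms:
First differences: -24, -206, -628, -1386, -2576
Second differences: -182, -422, -758, -1190
Third differences: -240, -336, -432
Fourth differences: -96, -96
Constant fourth difference = -96.
Extend forward: -432 − 96 = -528;  -1190 − 528 = -1718;  -2576 − 1718 = -4294;  -4804 − 4294 = -9098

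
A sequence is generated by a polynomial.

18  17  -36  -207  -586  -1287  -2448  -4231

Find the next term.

-6822

D1: -1 , -53 , -171 , -379 , -701 , -1161 , -1783
D2: -52 , -118 , -208 , -322 , -460 , -622
D3: -66 , -90 , -114 , -138 , -162
D4: -24 , -24 , -24 , -24
The fourth differences are constant (-24).
-162 − 24 = -186;  -622 − 186 = -808;  -1783 − 808 = -2591;  -4231 − 2591 = -6822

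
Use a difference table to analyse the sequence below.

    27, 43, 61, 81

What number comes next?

Δ: 16  18  20
Δ²: 2  2
Second differences constant at 2.
20 + 2 = 22;  81 + 22 = 103

103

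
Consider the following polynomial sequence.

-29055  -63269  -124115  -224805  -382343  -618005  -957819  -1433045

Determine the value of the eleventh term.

-4072355

First differences: -34214  -60846  -100690  -157538  -235662  -339814  -475226
Second differences: -26632  -39844  -56848  -78124  -104152  -135412
Third differences: -13212  -17004  -21276  -26028  -31260
Fourth differences: -3792  -4272  -4752  -5232
Fifth differences: -480  -480  -480
Constant fifth difference = -480, so extend:
-5232 − 480 = -5712;  -31260 − 5712 = -36972;  -135412 − 36972 = -172384;  -475226 − 172384 = -647610;  -1433045 − 647610 = -2080655
-5712 − 480 = -6192;  -36972 − 6192 = -43164;  -172384 − 43164 = -215548;  -647610 − 215548 = -863158;  -2080655 − 863158 = -2943813
-6192 − 480 = -6672;  -43164 − 6672 = -49836;  -215548 − 49836 = -265384;  -863158 − 265384 = -1128542;  -2943813 − 1128542 = -4072355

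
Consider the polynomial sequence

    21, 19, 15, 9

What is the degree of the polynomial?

2

-2, -4, -6
-2, -2
The second differences are constant, so the polynomial has degree 2.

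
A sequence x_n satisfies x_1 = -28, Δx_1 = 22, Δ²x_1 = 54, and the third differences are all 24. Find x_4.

Build the table forward from the leading diagonal:
Δ³: 24  24  24  24
Δ²: 54  78  102  126
Δ: 22  76  154  256
x: -28  -6  70  224

224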